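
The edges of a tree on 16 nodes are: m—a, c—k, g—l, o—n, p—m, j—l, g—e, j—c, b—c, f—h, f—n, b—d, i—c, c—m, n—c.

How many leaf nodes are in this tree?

8

Exactly 8 nodes have a single neighbour: a, d, e, h, i, k, o, p.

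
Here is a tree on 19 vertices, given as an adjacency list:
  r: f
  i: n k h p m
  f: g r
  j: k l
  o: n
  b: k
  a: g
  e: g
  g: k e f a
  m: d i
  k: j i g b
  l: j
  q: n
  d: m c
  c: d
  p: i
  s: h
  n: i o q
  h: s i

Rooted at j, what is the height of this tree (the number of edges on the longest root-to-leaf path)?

5

c sits deepest: j – k – i – m – d – c — 5 edges from the root.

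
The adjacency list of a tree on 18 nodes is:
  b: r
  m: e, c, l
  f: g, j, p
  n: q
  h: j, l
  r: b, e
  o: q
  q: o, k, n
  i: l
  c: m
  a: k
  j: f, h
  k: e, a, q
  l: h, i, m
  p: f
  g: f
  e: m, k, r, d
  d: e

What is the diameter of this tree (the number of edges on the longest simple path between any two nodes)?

9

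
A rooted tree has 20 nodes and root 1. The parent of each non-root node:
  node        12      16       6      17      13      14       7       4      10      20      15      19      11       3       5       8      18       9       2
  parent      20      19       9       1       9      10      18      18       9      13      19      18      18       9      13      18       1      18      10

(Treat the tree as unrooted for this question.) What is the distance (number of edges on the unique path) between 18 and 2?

Walking from 18: 18 - 9 - 10 - 2. Length 3.

3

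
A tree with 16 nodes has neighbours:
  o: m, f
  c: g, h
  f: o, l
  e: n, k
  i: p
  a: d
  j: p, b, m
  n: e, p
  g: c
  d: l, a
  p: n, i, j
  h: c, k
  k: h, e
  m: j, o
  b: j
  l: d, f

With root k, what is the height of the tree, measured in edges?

The longest root-to-leaf path is k-e-n-p-j-m-o-f-l-d-a (10 edges).

10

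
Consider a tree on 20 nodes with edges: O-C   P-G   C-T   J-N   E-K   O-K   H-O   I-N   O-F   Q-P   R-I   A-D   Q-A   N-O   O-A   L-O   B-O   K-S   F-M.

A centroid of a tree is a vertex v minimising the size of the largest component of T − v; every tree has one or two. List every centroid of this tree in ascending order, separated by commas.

O

Delete O: the remaining components have sizes 5, 4, 3, 2, 2, 1, 1, 1. Max 5 ≤ 10, so O is a centroid.
Every other node leaves some component of size > 10, so the centroid is unique.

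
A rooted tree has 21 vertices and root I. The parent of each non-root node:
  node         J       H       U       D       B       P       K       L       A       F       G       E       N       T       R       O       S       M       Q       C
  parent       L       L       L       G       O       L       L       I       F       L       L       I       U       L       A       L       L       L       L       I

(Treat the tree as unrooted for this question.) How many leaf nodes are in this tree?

14

Exactly 14 nodes have a single neighbour: B, C, D, E, H, J, K, M, N, P, Q, R, S, T.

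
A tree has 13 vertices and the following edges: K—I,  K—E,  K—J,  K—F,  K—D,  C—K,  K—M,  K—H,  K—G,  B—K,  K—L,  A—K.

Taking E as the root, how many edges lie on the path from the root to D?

2

Climbing from D to the root: D → K → E. That's 2 steps.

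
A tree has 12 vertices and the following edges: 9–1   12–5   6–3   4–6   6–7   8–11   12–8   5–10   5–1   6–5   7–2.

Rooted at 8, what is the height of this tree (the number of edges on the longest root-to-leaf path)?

5

The longest root-to-leaf path is 8–12–5–6–7–2 (5 edges).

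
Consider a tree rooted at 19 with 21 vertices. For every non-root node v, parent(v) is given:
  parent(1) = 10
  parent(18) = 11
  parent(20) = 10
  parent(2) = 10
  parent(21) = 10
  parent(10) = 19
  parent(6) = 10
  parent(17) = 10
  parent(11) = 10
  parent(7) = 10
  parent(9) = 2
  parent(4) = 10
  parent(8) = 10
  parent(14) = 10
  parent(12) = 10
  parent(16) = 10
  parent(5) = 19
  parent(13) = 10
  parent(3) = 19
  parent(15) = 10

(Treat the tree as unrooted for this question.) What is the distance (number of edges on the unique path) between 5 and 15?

3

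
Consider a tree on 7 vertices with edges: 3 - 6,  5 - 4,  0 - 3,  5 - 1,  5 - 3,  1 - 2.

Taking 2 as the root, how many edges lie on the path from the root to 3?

3

2 – 1 – 5 – 3 — 3 edges.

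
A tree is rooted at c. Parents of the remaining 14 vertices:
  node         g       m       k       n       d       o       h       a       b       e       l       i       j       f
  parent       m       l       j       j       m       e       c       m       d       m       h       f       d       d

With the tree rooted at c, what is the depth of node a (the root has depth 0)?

Path from c to a: c – h – l – m – a, which has 4 edges.

4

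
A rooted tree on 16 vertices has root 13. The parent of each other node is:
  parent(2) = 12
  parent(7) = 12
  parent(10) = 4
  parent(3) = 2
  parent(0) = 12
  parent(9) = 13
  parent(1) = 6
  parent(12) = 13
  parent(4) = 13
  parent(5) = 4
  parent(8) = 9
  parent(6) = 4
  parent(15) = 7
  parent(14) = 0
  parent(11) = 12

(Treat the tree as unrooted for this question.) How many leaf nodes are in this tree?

The leaves are 1, 3, 5, 8, 10, 11, 14, 15.
That is 8 leaves.

8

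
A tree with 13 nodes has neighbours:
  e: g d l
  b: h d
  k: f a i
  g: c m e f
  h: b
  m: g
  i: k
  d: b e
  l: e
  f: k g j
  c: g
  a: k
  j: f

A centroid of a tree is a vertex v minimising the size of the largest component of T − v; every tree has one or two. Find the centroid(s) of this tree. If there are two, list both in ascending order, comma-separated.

Delete g: the remaining components have sizes 5, 5, 1, 1. Max 5 ≤ 6, so g is a centroid.
No neighbour of g does as well, so g is the unique centroid.

g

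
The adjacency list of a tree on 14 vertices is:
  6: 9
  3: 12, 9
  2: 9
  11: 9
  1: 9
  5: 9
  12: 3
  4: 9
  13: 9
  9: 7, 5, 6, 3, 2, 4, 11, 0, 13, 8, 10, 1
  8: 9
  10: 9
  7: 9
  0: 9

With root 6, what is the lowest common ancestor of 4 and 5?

4's ancestor chain is 4, 9, 6 and 5's is 5, 9, 6; they first meet at 9.

9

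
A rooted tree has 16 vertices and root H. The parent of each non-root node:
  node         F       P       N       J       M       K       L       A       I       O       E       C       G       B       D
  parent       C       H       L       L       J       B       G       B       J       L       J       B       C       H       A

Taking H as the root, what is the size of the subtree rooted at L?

L's subtree: {L, J, O, N, M, E, I}, size 7.

7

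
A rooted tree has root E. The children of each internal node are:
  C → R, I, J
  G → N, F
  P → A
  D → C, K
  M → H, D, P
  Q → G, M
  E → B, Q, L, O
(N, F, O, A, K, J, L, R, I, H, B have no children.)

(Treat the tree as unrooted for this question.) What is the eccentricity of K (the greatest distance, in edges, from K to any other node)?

Distances from K peak at 5, attained at B (L, N, O, F also at distance 5).
K–D–M–Q–E–B

5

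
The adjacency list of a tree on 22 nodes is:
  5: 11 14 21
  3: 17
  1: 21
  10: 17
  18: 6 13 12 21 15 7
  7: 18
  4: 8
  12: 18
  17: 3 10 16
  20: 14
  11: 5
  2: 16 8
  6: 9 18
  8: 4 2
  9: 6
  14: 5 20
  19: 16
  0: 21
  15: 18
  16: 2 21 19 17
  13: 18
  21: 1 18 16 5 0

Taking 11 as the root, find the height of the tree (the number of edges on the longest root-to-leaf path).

6

4 sits deepest: 11 → 5 → 21 → 16 → 2 → 8 → 4 — 6 edges from the root.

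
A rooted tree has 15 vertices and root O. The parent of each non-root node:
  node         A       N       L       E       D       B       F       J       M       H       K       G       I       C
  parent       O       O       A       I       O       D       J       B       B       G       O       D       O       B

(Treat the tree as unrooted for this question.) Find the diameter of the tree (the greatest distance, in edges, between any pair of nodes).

6

A longest path is F – J – B – D – O – A – L, with 6 edges.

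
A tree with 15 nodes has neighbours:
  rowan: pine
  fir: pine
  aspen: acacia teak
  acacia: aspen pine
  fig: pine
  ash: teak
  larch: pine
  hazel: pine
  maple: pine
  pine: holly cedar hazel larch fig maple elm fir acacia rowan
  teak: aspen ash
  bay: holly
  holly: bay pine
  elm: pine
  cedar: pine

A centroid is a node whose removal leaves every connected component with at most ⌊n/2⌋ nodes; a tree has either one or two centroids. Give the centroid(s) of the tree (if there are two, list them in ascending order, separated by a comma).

pine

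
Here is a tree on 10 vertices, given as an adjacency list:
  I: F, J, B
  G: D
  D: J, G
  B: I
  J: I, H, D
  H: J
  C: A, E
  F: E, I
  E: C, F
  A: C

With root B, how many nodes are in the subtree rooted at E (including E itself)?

The subtree rooted at E contains: E, C, A — 3 nodes.

3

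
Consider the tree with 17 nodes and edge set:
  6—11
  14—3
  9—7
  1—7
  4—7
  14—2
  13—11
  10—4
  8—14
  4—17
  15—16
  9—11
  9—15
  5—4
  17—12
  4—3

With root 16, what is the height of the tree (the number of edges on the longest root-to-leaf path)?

7

The longest root-to-leaf path is 16–15–9–7–4–3–14–2 (7 edges).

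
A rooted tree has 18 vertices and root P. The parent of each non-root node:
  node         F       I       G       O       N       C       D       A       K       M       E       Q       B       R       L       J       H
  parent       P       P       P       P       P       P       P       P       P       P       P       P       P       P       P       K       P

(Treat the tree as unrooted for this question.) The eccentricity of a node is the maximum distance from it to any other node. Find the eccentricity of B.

A farthest node from B is J.
The path B–P–K–J has 3 edges.

3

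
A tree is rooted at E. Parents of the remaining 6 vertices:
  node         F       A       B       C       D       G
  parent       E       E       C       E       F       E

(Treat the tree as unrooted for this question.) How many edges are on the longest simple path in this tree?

Starting from D, a farthest node is B at distance 4.
One longest path: D–F–E–C–B.
So the diameter is 4.

4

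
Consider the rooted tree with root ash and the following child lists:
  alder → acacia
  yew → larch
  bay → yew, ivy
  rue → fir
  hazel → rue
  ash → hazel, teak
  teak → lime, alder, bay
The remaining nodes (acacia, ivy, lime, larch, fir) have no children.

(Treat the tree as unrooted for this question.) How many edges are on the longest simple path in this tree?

7

Starting from fir, a farthest node is larch at distance 7.
One longest path: fir - rue - hazel - ash - teak - bay - yew - larch.
So the diameter is 7.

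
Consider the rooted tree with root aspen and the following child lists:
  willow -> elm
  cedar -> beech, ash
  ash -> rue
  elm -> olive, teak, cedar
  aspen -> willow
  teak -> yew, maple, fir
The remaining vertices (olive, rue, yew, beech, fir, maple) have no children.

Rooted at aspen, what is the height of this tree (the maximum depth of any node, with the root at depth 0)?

The longest root-to-leaf path is aspen → willow → elm → cedar → ash → rue (5 edges).

5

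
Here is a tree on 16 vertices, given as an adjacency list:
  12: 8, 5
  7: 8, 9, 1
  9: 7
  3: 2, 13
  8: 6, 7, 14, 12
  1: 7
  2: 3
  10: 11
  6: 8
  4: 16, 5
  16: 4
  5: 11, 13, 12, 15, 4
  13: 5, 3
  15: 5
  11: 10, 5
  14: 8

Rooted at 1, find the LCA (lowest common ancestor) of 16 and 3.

5

16's ancestor chain is 16, 4, 5, 12, 8, 7, 1 and 3's is 3, 13, 5, 12, 8, 7, 1; they first meet at 5.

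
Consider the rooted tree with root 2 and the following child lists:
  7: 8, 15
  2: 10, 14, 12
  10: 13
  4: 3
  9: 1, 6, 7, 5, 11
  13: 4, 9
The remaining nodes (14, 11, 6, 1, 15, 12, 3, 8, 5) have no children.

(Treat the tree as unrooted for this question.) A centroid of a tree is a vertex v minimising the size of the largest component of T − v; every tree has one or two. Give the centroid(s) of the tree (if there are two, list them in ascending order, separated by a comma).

If 9 is removed the pieces have sizes 7, 3, 1, 1, 1, 1, all ≤ ⌊15/2⌋ = 7.
No neighbour of 9 does as well, so 9 is the unique centroid.

9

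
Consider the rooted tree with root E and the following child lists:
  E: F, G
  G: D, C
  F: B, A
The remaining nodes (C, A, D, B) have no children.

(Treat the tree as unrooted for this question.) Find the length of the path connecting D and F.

3

Walking from D: D–G–E–F. Length 3.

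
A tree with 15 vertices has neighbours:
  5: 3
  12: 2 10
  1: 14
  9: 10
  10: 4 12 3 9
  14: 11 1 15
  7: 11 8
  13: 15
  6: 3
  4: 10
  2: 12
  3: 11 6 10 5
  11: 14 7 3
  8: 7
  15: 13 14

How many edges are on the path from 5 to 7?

3

5–3–11–7: 3 edges.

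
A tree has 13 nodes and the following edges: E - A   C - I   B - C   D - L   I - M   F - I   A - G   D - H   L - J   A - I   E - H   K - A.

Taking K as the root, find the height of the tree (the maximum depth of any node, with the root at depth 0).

J sits deepest: K-A-E-H-D-L-J — 6 edges from the root.

6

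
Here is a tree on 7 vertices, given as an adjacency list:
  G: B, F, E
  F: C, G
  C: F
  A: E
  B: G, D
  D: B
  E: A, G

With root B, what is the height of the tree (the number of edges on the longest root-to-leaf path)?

3

A deepest node is A, reached by B-G-E-A.
That path has 3 edges, so the height is 3.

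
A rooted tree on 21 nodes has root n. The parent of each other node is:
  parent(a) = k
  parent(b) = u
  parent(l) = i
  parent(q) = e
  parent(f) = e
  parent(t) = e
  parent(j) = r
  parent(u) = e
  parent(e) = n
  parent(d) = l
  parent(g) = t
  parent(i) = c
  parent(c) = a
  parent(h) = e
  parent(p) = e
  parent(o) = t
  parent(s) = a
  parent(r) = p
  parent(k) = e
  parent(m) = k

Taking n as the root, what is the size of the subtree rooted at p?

3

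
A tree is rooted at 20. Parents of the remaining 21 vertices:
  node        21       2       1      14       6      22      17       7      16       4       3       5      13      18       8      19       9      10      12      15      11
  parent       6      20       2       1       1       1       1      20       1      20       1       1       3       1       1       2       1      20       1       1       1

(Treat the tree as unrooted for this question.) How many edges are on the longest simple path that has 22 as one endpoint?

4

Distances from 22 peak at 4, attained at 7 (4, 10 also at distance 4).
22 – 1 – 2 – 20 – 7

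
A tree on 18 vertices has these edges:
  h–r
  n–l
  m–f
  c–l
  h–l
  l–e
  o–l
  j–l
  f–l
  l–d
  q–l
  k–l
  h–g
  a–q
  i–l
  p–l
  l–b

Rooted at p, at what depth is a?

3

Path from p to a: p–l–q–a, which has 3 edges.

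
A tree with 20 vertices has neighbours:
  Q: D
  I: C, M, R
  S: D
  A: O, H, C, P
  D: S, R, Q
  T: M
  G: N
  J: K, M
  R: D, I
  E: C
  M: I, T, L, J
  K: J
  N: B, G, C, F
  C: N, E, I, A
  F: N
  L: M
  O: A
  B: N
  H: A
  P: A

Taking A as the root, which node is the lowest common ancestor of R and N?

C

Ancestors of R (toward the root): R, I, C, A.
Ancestors of N: N, C, A.
The deepest node appearing in both lists is C.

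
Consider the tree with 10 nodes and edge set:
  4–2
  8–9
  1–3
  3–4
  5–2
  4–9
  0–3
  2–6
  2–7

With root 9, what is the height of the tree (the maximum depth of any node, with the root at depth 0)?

3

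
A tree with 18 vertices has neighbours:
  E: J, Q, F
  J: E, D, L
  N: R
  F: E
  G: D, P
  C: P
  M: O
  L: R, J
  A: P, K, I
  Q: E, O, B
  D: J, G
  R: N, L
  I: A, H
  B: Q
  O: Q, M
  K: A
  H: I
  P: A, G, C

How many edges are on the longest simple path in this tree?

BFS from M reaches H last, at distance 10; BFS from H confirms no node is farther.
Path: M - O - Q - E - J - D - G - P - A - I - H.

10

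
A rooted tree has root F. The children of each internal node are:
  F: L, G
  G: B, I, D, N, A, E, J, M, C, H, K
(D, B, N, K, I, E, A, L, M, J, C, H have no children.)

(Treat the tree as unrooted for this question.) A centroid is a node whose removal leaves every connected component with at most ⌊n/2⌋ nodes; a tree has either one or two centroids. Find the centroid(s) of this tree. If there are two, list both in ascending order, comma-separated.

Delete G: the remaining components have sizes 2, 1, 1, 1, 1, 1, 1, 1, 1, 1, 1, 1. Max 2 ≤ 7, so G is a centroid.
No neighbour of G does as well, so G is the unique centroid.

G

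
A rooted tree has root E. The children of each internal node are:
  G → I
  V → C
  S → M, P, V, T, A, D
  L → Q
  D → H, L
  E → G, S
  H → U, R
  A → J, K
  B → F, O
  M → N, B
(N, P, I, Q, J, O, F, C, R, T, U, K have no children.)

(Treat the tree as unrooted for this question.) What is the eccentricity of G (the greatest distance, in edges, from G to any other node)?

5

The node farthest from G is Q (U, O, F, R also at distance 5), via G – E – S – D – L – Q — 5 edges.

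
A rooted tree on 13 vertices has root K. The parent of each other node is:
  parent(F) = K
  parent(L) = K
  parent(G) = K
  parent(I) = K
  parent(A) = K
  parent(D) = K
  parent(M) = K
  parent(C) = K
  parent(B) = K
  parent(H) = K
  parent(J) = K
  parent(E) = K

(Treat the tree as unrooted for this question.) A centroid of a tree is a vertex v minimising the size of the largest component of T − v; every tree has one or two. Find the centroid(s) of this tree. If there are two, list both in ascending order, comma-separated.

If K is removed the pieces have sizes 1, 1, 1, 1, 1, 1, 1, 1, 1, 1, 1, 1, all ≤ ⌊13/2⌋ = 6.
No neighbour of K does as well, so K is the unique centroid.

K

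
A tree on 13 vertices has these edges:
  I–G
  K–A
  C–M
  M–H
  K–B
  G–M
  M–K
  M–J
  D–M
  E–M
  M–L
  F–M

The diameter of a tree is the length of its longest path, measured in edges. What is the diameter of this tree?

4

A longest path is A–K–M–G–I, with 4 edges.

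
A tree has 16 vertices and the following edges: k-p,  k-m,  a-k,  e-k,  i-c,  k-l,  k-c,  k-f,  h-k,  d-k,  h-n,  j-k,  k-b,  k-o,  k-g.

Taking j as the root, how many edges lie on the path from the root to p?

Path from j to p: j–k–p, which has 2 edges.

2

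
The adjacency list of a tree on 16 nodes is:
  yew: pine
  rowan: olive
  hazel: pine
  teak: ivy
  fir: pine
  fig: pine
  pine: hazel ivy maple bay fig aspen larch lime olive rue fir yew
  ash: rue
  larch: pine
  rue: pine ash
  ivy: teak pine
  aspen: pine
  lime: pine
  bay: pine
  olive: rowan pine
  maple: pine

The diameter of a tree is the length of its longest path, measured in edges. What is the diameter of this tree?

BFS from ash reaches teak last, at distance 4; BFS from teak confirms no node is farther.
Path: ash-rue-pine-ivy-teak.

4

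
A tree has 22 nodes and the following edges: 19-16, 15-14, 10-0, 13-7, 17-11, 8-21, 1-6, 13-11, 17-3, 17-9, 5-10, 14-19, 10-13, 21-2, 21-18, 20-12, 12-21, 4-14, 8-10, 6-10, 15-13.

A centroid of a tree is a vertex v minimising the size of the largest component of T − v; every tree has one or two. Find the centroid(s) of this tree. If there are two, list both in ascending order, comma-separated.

Removing 10 splits the tree into components of sizes 11, 6, 2, 1, 1; the largest is 11 ≤ ⌊22/2⌋ = 11.
Its neighbour 13 also leaves a largest component of size 11, so both are centroids.

10, 13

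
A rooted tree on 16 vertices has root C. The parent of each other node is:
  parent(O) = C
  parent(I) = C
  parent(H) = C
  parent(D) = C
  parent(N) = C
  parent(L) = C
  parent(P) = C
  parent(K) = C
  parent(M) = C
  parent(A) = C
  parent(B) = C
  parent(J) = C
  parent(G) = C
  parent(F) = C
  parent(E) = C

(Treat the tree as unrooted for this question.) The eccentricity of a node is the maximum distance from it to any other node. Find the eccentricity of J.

Distances from J peak at 2, attained at F (L, G, H, K, I, D, N, A, E, M, B, O, P also at distance 2).
J – C – F

2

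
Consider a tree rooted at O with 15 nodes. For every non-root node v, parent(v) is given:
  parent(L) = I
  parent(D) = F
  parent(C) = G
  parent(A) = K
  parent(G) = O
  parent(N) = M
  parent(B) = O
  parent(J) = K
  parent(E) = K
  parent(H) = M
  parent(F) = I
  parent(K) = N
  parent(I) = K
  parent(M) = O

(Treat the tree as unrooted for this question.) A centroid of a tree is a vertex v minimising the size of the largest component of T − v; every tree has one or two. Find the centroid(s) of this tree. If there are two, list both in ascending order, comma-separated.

K

Removing K splits the tree into components of sizes 7, 4, 1, 1, 1; the largest is 7 ≤ ⌊15/2⌋ = 7.
Every other node leaves some component of size > 7, so the centroid is unique.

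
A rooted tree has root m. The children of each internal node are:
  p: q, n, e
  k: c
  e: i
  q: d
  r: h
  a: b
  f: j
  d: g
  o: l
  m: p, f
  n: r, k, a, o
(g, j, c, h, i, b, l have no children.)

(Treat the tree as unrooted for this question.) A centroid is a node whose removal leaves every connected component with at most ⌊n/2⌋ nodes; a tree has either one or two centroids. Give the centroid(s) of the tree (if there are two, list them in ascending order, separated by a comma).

Delete p: the remaining components have sizes 9, 3, 3, 2. Max 9 ≤ 9, so p is a centroid.
n is adjacent to p and is also a centroid (the largest component after removing it is likewise 9).

n, p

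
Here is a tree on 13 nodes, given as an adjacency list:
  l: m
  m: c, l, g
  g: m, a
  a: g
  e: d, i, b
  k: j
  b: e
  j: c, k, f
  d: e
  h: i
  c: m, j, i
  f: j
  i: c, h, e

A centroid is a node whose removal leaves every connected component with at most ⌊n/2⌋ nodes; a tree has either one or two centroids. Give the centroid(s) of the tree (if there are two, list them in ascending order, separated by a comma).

c

Delete c: the remaining components have sizes 5, 4, 3. Max 5 ≤ 6, so c is a centroid.
Every other node leaves some component of size > 6, so the centroid is unique.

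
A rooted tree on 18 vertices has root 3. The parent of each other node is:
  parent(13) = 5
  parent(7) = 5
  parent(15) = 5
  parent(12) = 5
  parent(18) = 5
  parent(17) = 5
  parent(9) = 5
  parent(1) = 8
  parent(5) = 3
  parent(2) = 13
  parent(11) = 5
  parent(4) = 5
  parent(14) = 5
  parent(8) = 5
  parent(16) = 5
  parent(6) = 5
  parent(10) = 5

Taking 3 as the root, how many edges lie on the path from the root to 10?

3 → 5 → 10 — 2 edges.

2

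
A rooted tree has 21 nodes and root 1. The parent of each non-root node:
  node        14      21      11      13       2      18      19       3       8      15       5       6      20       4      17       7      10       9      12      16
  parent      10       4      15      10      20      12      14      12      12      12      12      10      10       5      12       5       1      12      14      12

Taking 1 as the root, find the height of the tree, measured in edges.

6

A deepest node is 21, reached by 1-10-14-12-5-4-21.
That path has 6 edges, so the height is 6.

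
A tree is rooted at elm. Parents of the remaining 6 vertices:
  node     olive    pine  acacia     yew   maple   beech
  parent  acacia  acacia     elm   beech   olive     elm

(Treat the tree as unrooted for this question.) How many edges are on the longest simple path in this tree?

Starting from yew, a farthest node is maple at distance 5.
One longest path: yew – beech – elm – acacia – olive – maple.
So the diameter is 5.

5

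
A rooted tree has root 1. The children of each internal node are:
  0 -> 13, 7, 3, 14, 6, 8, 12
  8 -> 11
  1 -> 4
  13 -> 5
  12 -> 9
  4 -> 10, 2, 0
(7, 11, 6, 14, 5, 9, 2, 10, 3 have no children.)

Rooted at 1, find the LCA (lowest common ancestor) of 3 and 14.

Path 3→root: 3 0 4 1; path 14→root: 14 0 4 1.
First common node: 0.

0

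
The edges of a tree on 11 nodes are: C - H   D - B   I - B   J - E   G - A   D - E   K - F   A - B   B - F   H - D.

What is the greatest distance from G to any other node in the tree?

Distances from G peak at 5, attained at C (J also at distance 5).
G–A–B–D–H–C

5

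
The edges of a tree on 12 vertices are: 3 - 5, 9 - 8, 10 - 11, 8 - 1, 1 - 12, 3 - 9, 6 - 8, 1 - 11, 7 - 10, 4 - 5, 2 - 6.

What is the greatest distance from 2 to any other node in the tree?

The node farthest from 2 is 7 (4 also at distance 6), via 2–6–8–1–11–10–7 — 6 edges.

6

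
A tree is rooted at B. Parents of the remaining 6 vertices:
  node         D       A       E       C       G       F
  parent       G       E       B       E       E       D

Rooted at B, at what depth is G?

Climbing from G to the root: G → E → B. That's 2 steps.

2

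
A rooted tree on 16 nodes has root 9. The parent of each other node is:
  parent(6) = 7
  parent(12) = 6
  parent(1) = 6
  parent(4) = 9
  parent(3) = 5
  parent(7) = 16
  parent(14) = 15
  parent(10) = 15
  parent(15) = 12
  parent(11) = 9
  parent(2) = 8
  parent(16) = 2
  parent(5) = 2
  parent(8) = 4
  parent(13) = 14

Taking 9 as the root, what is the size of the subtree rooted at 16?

Descendants of 16 (including itself): 16, 7, 6, 1, 12, 15, 14, 10, 13. That's 9.

9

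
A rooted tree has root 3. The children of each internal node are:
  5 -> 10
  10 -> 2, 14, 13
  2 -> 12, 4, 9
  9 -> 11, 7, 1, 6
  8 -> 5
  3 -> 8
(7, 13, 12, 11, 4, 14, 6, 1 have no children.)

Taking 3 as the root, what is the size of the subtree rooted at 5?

Descendants of 5 (including itself): 5, 10, 2, 13, 14, 12, 4, 9, 7, 11, 6, 1. That's 12.

12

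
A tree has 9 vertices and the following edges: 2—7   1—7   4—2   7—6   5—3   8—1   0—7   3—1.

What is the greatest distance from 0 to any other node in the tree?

4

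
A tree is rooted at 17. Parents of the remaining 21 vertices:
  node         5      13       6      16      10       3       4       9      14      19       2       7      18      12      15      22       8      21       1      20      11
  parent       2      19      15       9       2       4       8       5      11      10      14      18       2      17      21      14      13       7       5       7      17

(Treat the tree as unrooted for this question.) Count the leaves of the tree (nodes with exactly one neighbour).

7

Exactly 7 nodes have a single neighbour: 1, 3, 6, 12, 16, 20, 22.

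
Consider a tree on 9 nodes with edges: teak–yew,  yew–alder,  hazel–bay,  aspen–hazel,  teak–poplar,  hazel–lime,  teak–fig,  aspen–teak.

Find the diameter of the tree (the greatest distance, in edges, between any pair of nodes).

A longest path is bay–hazel–aspen–teak–yew–alder, with 5 edges.

5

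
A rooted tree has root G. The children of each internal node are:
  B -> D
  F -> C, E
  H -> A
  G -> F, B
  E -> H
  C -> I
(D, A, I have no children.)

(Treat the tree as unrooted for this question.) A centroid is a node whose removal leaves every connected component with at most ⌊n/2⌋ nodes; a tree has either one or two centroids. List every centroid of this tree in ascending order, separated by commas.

Removing F splits the tree into components of sizes 3, 3, 2; the largest is 3 ≤ ⌊9/2⌋ = 4.
Every other node leaves some component of size > 4, so the centroid is unique.

F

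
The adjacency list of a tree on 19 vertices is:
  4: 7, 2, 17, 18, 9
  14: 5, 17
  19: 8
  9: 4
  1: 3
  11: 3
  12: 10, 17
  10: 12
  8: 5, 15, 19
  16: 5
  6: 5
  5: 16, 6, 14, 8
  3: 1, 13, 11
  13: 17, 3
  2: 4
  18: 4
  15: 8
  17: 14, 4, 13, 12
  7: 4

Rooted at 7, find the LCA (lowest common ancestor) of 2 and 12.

4

2's ancestor chain is 2, 4, 7 and 12's is 12, 17, 4, 7; they first meet at 4.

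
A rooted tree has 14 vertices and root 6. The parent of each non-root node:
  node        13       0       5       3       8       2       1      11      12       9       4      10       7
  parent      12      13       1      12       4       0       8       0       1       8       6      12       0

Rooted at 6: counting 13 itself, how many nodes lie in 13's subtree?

Descendants of 13 (including itself): 13, 0, 11, 2, 7. That's 5.

5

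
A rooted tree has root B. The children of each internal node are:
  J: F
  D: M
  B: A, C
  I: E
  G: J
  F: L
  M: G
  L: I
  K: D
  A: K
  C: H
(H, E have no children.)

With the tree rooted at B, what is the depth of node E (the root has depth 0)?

10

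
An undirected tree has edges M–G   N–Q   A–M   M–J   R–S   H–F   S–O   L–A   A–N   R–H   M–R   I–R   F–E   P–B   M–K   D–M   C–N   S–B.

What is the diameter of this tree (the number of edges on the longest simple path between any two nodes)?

7

A longest path is P - B - S - R - M - A - N - C, with 7 edges.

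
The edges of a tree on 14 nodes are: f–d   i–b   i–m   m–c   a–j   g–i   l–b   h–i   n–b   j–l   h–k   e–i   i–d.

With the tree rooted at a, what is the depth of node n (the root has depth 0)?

4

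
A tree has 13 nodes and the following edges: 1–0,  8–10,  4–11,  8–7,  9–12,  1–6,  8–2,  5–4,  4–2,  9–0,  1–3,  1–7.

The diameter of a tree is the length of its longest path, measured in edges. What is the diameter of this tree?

BFS from 5 reaches 12 last, at distance 8; BFS from 12 confirms no node is farther.
Path: 5-4-2-8-7-1-0-9-12.

8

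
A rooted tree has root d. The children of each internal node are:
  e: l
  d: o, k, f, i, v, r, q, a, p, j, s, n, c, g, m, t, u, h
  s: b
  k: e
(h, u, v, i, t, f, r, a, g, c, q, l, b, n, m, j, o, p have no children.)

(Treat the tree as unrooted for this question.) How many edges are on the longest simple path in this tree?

5

A longest path is l–e–k–d–s–b, with 5 edges.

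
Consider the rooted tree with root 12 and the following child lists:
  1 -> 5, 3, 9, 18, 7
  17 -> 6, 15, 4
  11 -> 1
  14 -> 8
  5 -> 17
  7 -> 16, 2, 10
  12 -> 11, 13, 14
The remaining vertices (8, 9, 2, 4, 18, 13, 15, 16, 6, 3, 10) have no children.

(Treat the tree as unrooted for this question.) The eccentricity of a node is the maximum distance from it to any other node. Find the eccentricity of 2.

A farthest node from 2 is 8.
The path 2 – 7 – 1 – 11 – 12 – 14 – 8 has 6 edges.

6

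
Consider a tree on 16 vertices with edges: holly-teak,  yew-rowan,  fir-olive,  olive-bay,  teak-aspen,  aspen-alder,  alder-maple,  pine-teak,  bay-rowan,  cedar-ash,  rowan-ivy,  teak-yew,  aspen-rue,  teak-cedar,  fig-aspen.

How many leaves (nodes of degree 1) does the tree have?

8

Exactly 8 nodes have a single neighbour: ash, fig, fir, holly, ivy, maple, pine, rue.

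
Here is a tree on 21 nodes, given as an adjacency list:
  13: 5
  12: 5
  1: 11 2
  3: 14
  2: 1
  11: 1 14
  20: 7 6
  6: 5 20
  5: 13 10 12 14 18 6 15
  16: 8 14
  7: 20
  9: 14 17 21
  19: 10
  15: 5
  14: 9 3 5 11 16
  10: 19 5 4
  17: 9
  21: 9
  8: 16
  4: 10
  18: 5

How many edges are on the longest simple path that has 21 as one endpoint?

A farthest node from 21 is 7.
The path 21–9–14–5–6–20–7 has 6 edges.

6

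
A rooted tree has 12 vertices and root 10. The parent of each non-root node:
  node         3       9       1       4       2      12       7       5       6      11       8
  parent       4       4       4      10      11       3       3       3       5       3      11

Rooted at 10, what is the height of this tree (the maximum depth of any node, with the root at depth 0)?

4

6 sits deepest: 10 → 4 → 3 → 5 → 6 — 4 edges from the root.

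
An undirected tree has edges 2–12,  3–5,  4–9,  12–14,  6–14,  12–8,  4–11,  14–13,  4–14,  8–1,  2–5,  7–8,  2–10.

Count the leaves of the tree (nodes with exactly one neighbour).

Degree-1 nodes: 1, 3, 6, 7, 9, 10, 11, 13 — 8 of them.

8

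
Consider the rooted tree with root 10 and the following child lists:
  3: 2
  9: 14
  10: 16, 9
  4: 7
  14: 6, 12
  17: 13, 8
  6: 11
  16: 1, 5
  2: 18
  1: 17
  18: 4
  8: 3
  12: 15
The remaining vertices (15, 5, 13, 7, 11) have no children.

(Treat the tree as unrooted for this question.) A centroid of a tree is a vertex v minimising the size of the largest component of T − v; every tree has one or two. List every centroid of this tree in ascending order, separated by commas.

Delete 16: the remaining components have sizes 9, 7, 1. Max 9 ≤ 9, so 16 is a centroid.
Its neighbour 1 also leaves a largest component of size 9, so both are centroids.

1, 16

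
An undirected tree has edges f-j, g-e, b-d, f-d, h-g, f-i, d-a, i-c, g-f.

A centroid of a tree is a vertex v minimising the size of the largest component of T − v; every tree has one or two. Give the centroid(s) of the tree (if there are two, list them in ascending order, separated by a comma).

f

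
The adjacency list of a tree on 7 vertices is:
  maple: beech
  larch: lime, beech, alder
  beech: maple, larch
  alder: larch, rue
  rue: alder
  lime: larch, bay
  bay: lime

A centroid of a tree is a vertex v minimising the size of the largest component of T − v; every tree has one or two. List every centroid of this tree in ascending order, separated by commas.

Removing larch splits the tree into components of sizes 2, 2, 2; the largest is 2 ≤ ⌊7/2⌋ = 3.
Every other node leaves some component of size > 3, so the centroid is unique.

larch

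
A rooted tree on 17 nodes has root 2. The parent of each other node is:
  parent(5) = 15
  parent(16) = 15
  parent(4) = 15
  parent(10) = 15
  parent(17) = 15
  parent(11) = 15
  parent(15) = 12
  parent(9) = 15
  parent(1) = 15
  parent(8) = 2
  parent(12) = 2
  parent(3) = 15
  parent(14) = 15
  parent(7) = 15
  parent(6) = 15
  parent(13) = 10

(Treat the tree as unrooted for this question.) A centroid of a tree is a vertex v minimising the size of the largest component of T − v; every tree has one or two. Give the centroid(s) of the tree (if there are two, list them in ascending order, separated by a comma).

15

Delete 15: the remaining components have sizes 3, 2, 1, 1, 1, 1, 1, 1, 1, 1, 1, 1, 1. Max 3 ≤ 8, so 15 is a centroid.
Every other node leaves some component of size > 8, so the centroid is unique.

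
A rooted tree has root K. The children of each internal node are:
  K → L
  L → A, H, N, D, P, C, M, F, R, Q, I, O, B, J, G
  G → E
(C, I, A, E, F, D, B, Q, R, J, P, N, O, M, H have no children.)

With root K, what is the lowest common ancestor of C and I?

L

Path C→root: C L K; path I→root: I L K.
First common node: L.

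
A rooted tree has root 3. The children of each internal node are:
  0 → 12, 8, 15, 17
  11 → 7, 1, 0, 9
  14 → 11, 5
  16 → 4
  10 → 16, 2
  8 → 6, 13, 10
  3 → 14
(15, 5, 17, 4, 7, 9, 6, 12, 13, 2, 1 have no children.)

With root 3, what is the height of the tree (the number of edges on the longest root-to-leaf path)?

7

A deepest node is 4, reached by 3 – 14 – 11 – 0 – 8 – 10 – 16 – 4.
That path has 7 edges, so the height is 7.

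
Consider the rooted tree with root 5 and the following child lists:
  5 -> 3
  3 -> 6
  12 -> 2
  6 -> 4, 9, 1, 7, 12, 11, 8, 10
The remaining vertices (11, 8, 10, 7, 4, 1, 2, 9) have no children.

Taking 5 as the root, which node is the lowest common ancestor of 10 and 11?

10's ancestor chain is 10, 6, 3, 5 and 11's is 11, 6, 3, 5; they first meet at 6.

6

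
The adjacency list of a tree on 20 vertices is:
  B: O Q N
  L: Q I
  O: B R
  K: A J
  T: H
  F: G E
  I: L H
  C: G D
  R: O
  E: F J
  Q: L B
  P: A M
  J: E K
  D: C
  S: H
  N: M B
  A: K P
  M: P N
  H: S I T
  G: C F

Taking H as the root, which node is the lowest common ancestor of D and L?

L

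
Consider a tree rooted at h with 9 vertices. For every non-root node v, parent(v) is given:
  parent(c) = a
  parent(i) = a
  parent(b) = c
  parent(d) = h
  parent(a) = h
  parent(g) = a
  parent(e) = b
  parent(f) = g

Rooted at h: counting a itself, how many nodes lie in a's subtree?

7

Descendants of a (including itself): a, c, g, i, b, f, e. That's 7.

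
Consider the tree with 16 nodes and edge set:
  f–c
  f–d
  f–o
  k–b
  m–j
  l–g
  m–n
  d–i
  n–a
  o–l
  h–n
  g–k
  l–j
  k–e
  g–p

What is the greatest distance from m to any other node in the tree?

A farthest node from m is i.
The path m – j – l – o – f – d – i has 6 edges.

6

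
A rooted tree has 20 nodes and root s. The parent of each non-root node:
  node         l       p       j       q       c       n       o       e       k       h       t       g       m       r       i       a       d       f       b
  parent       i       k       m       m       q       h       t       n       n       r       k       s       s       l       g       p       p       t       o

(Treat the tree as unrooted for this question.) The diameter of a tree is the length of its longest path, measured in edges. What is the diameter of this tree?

13

BFS from b reaches c last, at distance 13; BFS from c confirms no node is farther.
Path: b – o – t – k – n – h – r – l – i – g – s – m – q – c.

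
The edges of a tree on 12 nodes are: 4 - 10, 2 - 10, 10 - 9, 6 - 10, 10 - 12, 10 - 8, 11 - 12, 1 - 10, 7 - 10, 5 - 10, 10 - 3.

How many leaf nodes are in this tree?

Exactly 10 nodes have a single neighbour: 1, 2, 3, 4, 5, 6, 7, 8, 9, 11.

10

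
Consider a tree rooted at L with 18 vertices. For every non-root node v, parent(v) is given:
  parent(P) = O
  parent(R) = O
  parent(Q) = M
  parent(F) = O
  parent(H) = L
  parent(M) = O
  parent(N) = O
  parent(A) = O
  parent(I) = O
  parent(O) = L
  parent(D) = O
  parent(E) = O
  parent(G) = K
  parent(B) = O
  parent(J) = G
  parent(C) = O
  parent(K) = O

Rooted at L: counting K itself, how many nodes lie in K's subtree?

Descendants of K (including itself): K, G, J. That's 3.

3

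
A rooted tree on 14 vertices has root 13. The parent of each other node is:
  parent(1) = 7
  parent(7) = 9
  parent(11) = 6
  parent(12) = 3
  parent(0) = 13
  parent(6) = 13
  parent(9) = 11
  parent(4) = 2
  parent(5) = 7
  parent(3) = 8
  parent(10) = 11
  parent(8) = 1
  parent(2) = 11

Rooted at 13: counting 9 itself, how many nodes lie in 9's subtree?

7

Descendants of 9 (including itself): 9, 7, 1, 5, 8, 3, 12. That's 7.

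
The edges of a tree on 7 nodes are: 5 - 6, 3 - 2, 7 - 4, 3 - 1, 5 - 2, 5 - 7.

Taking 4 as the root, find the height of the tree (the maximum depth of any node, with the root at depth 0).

5

The longest root-to-leaf path is 4-7-5-2-3-1 (5 edges).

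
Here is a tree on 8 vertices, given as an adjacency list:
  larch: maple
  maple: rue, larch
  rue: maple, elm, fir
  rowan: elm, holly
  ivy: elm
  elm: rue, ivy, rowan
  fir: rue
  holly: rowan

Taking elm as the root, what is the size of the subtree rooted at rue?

4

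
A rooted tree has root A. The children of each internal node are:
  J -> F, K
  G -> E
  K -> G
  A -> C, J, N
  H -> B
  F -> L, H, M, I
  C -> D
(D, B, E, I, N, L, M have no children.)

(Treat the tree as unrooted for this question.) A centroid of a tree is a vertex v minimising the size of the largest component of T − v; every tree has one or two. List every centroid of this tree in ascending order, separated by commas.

J

If J is removed the pieces have sizes 6, 4, 3, all ≤ ⌊14/2⌋ = 7.
No neighbour of J does as well, so J is the unique centroid.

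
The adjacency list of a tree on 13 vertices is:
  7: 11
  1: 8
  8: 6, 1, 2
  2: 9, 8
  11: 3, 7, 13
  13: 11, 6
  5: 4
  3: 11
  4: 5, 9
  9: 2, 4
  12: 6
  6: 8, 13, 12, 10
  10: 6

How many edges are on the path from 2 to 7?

2 – 8 – 6 – 13 – 11 – 7: 5 edges.

5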